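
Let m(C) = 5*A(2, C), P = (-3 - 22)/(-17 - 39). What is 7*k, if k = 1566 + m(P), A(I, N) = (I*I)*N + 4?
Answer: 22329/2 ≈ 11165.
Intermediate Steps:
P = 25/56 (P = -25/(-56) = -25*(-1/56) = 25/56 ≈ 0.44643)
A(I, N) = 4 + N*I² (A(I, N) = I²*N + 4 = N*I² + 4 = 4 + N*I²)
m(C) = 20 + 20*C (m(C) = 5*(4 + C*2²) = 5*(4 + C*4) = 5*(4 + 4*C) = 20 + 20*C)
k = 22329/14 (k = 1566 + (20 + 20*(25/56)) = 1566 + (20 + 125/14) = 1566 + 405/14 = 22329/14 ≈ 1594.9)
7*k = 7*(22329/14) = 22329/2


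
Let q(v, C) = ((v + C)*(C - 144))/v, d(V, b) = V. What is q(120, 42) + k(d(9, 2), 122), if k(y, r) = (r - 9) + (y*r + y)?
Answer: 10823/10 ≈ 1082.3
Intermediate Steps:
q(v, C) = (-144 + C)*(C + v)/v (q(v, C) = ((C + v)*(-144 + C))/v = ((-144 + C)*(C + v))/v = (-144 + C)*(C + v)/v)
k(y, r) = -9 + r + y + r*y (k(y, r) = (-9 + r) + (r*y + y) = (-9 + r) + (y + r*y) = -9 + r + y + r*y)
q(120, 42) + k(d(9, 2), 122) = (42**2 - 144*42 + 120*(-144 + 42))/120 + (-9 + 122 + 9 + 122*9) = (1764 - 6048 + 120*(-102))/120 + (-9 + 122 + 9 + 1098) = (1764 - 6048 - 12240)/120 + 1220 = (1/120)*(-16524) + 1220 = -1377/10 + 1220 = 10823/10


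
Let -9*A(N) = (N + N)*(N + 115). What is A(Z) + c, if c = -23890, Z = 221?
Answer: -121174/3 ≈ -40391.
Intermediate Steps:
A(N) = -2*N*(115 + N)/9 (A(N) = -(N + N)*(N + 115)/9 = -2*N*(115 + N)/9)
A(Z) + c = -2/9*221*(115 + 221) - 23890 = -2/9*221*336 - 23890 = -49504/3 - 23890 = -121174/3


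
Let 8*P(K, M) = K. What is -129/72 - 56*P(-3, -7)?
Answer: 461/24 ≈ 19.208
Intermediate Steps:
P(K, M) = K/8
-129/72 - 56*P(-3, -7) = -129/72 - 7*(-3) = -129*1/72 - 56*(-3/8) = -43/24 + 21 = 461/24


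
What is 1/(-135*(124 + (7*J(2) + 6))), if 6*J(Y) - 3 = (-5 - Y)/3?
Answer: -1/17655 ≈ -5.6641e-5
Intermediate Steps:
J(Y) = 2/9 - Y/18 (J(Y) = ½ + ((-5 - Y)/3)/6 = ½ + ((-5 - Y)*(⅓))/6 = ½ + (-5/3 - Y/3)/6 = ½ + (-5/18 - Y/18) = 2/9 - Y/18)
1/(-135*(124 + (7*J(2) + 6))) = 1/(-135*(124 + (7*(2/9 - 1/18*2) + 6))) = 1/(-135*(124 + (7*(2/9 - ⅑) + 6))) = 1/(-135*(124 + (7*(⅑) + 6))) = 1/(-135*(124 + (7/9 + 6))) = 1/(-135*(124 + 61/9)) = 1/(-135*1177/9) = 1/(-17655) = -1/17655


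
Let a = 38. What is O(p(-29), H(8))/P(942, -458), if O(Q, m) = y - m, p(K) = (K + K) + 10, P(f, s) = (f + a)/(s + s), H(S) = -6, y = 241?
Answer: -56563/245 ≈ -230.87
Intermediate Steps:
P(f, s) = (38 + f)/(2*s) (P(f, s) = (f + 38)/(s + s) = (38 + f)/((2*s)) = (38 + f)*(1/(2*s)) = (38 + f)/(2*s))
p(K) = 10 + 2*K (p(K) = 2*K + 10 = 10 + 2*K)
O(Q, m) = 241 - m
O(p(-29), H(8))/P(942, -458) = (241 - 1*(-6))/(((½)*(38 + 942)/(-458))) = (241 + 6)/(((½)*(-1/458)*980)) = 247/(-245/229) = 247*(-229/245) = -56563/245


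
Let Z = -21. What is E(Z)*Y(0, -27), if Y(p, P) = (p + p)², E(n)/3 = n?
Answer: 0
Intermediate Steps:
E(n) = 3*n
Y(p, P) = 4*p² (Y(p, P) = (2*p)² = 4*p²)
E(Z)*Y(0, -27) = (3*(-21))*(4*0²) = -252*0 = -63*0 = 0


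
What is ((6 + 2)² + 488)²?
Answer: 304704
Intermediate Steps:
((6 + 2)² + 488)² = (8² + 488)² = (64 + 488)² = 552² = 304704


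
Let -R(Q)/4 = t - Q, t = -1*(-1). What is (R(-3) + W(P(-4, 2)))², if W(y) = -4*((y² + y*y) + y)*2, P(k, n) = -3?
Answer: 18496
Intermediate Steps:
t = 1
W(y) = -16*y² - 8*y (W(y) = -4*((y² + y²) + y)*2 = -4*(2*y² + y)*2 = -4*(y + 2*y²)*2 = (-8*y² - 4*y)*2 = -16*y² - 8*y)
R(Q) = -4 + 4*Q (R(Q) = -4*(1 - Q) = -4 + 4*Q)
(R(-3) + W(P(-4, 2)))² = ((-4 + 4*(-3)) - 8*(-3)*(1 + 2*(-3)))² = ((-4 - 12) - 8*(-3)*(1 - 6))² = (-16 - 8*(-3)*(-5))² = (-16 - 120)² = (-136)² = 18496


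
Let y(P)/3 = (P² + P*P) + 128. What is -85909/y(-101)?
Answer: -85909/61590 ≈ -1.3949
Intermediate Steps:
y(P) = 384 + 6*P² (y(P) = 3*((P² + P*P) + 128) = 3*((P² + P²) + 128) = 3*(2*P² + 128) = 3*(128 + 2*P²) = 384 + 6*P²)
-85909/y(-101) = -85909/(384 + 6*(-101)²) = -85909/(384 + 6*10201) = -85909/(384 + 61206) = -85909/61590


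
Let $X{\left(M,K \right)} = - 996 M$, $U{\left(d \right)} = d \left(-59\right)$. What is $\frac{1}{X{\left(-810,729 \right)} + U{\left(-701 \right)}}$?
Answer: $\frac{1}{848119} \approx 1.1791 \cdot 10^{-6}$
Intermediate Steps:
$U{\left(d \right)} = - 59 d$
$\frac{1}{X{\left(-810,729 \right)} + U{\left(-701 \right)}} = \frac{1}{\left(-996\right) \left(-810\right) - -41359} = \frac{1}{806760 + 41359} = \frac{1}{848119}$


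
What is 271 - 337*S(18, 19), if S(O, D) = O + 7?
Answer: -8154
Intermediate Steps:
S(O, D) = 7 + O
271 - 337*S(18, 19) = 271 - 337*(7 + 18) = 271 - 337*25 = 271 - 8425 = -8154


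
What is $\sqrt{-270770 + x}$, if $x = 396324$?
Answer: $\sqrt{125554} \approx 354.34$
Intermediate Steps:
$\sqrt{-270770 + x} = \sqrt{-270770 + 396324} = \sqrt{125554}$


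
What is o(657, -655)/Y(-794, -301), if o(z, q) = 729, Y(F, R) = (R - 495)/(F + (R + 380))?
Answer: 521235/796 ≈ 654.82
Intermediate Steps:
Y(F, R) = (-495 + R)/(380 + F + R) (Y(F, R) = (-495 + R)/(F + (380 + R)) = (-495 + R)/(380 + F + R))
o(657, -655)/Y(-794, -301) = 729/(((-495 - 301)/(380 - 794 - 301))) = 729/((-796/(-715))) = 729/((-1/715*(-796))) = 729/(796/715) = 729*(715/796) = 521235/796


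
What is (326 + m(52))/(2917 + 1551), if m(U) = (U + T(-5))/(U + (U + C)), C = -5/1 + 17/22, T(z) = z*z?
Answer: 179316/2451815 ≈ 0.073136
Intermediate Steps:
T(z) = z²
C = -93/22 (C = -5*1 + 17*(1/22) = -5 + 17/22 = -93/22 ≈ -4.2273)
m(U) = (25 + U)/(-93/22 + 2*U) (m(U) = (U + (-5)²)/(U + (U - 93/22)) = (U + 25)/(U + (-93/22 + U)) = (25 + U)/(-93/22 + 2*U))
(326 + m(52))/(2917 + 1551) = (326 + 22*(25 + 52)/(-93 + 44*52))/(2917 + 1551) = (326 + 22*77/(-93 + 2288))/4468 = (326 + 22*77/2195)*(1/4468) = (326 + 22*(1/2195)*77)*(1/4468) = (326 + 1694/2195)*(1/4468) = (717264/2195)*(1/4468) = 179316/2451815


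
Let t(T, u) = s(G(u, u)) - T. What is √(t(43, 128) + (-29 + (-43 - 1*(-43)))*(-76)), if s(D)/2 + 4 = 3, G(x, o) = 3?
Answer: √2159 ≈ 46.465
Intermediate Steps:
s(D) = -2 (s(D) = -8 + 2*3 = -8 + 6 = -2)
t(T, u) = -2 - T
√(t(43, 128) + (-29 + (-43 - 1*(-43)))*(-76)) = √((-2 - 1*43) + (-29 + (-43 - 1*(-43)))*(-76)) = √((-2 - 43) + (-29 + (-43 + 43))*(-76)) = √(-45 + (-29 + 0)*(-76)) = √(-45 - 29*(-76)) = √(-45 + 2204) = √2159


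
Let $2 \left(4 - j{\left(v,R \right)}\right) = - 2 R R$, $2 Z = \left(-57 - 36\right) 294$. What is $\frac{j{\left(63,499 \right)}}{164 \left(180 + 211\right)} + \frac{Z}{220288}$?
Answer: $\frac{13494043559}{3531436928} \approx 3.8211$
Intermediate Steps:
$Z = -13671$ ($Z = \frac{\left(-57 - 36\right) 294}{2} = \frac{\left(-93\right) 294}{2} = \frac{1}{2} \left(-27342\right) = -13671$)
$j{\left(v,R \right)} = 4 + R^{2}$ ($j{\left(v,R \right)} = 4 - \frac{- 2 R R}{2} = 4 - \frac{\left(-2\right) R^{2}}{2} = 4 + R^{2}$)
$\frac{j{\left(63,499 \right)}}{164 \left(180 + 211\right)} + \frac{Z}{220288} = \frac{4 + 499^{2}}{164 \left(180 + 211\right)} - \frac{13671}{220288} = \frac{4 + 249001}{164 \cdot 391} - \frac{13671}{220288} = \frac{249005}{64124} - \frac{13671}{220288} = \frac{13494043559}{3531436928}$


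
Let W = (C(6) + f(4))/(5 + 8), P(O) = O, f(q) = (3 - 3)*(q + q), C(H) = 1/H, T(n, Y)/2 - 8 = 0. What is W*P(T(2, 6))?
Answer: 8/39 ≈ 0.20513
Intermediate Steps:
T(n, Y) = 16 (T(n, Y) = 16 + 2*0 = 16 + 0 = 16)
C(H) = 1/H
f(q) = 0 (f(q) = 0*(2*q) = 0)
W = 1/78 (W = (1/6 + 0)/(5 + 8) = (⅙ + 0)/13 = (⅙)*(1/13) = 1/78 ≈ 0.012821)
W*P(T(2, 6)) = (1/78)*16 = 8/39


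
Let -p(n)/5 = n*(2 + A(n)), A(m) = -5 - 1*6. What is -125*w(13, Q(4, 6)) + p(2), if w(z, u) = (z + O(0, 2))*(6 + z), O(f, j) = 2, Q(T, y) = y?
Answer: -35535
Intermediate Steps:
A(m) = -11 (A(m) = -5 - 6 = -11)
w(z, u) = (2 + z)*(6 + z) (w(z, u) = (z + 2)*(6 + z) = (2 + z)*(6 + z))
p(n) = 45*n (p(n) = -5*n*(2 - 11) = -5*n*(-9) = -(-45)*n = 45*n)
-125*w(13, Q(4, 6)) + p(2) = -125*(12 + 13² + 8*13) + 45*2 = -125*(12 + 169 + 104) + 90 = -125*285 + 90 = -35625 + 90 = -35535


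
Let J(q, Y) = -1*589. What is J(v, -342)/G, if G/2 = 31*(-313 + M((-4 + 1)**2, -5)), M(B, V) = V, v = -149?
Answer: 19/636 ≈ 0.029874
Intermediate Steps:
J(q, Y) = -589
G = -19716 (G = 2*(31*(-313 - 5)) = 2*(31*(-318)) = 2*(-9858) = -19716)
J(v, -342)/G = -589/(-19716) = -589*(-1/19716) = 19/636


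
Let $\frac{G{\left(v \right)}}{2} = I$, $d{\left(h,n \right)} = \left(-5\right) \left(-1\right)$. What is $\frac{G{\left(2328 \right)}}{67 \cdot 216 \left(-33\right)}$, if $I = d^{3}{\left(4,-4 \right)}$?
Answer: $- \frac{125}{238788} \approx -0.00052348$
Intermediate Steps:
$d{\left(h,n \right)} = 5$
$I = 125$ ($I = 5^{3} = 125$)
$G{\left(v \right)} = 250$ ($G{\left(v \right)} = 2 \cdot 125 = 250$)
$\frac{G{\left(2328 \right)}}{67 \cdot 216 \left(-33\right)} = \frac{250}{67 \cdot 216 \left(-33\right)} = \frac{250}{14472 \left(-33\right)} = \frac{250}{-477576} = 250 \left(- \frac{1}{477576}\right) = - \frac{125}{238788}$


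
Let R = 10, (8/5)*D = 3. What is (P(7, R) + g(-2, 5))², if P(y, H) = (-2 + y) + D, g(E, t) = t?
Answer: 9025/64 ≈ 141.02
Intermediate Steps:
D = 15/8 (D = (5/8)*3 = 15/8 ≈ 1.8750)
P(y, H) = -⅛ + y (P(y, H) = (-2 + y) + 15/8 = -⅛ + y)
(P(7, R) + g(-2, 5))² = ((-⅛ + 7) + 5)² = (55/8 + 5)² = (95/8)² = 9025/64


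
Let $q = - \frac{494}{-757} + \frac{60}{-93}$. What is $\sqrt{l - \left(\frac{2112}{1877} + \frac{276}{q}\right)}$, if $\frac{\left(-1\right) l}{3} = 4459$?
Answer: $\frac{i \sqrt{149930211816899}}{54433} \approx 224.95 i$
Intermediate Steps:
$q = \frac{174}{23467}$ ($q = \left(-494\right) \left(- \frac{1}{757}\right) + 60 \left(- \frac{1}{93}\right) = \frac{494}{757} - \frac{20}{31} = \frac{174}{23467} \approx 0.0074147$)
$l = -13377$ ($l = \left(-3\right) 4459 = -13377$)
$\sqrt{l - \left(\frac{2112}{1877} + \frac{276}{q}\right)} = \sqrt{-13377 - \left(\frac{2112}{1877} + \frac{1079482}{29}\right)} = \sqrt{-13377 - \frac{2026248962}{54433}} = \sqrt{- \frac{2754399203}{54433}} = \frac{i \sqrt{149930211816899}}{54433}$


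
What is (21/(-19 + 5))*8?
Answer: -12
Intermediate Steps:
(21/(-19 + 5))*8 = (21/(-14))*8 = (21*(-1/14))*8 = -3/2*8 = -12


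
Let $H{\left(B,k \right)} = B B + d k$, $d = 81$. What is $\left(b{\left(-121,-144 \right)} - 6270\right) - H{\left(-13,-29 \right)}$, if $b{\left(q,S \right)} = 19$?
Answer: $-4071$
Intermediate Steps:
$H{\left(B,k \right)} = B^{2} + 81 k$ ($H{\left(B,k \right)} = B B + 81 k = B^{2} + 81 k$)
$\left(b{\left(-121,-144 \right)} - 6270\right) - H{\left(-13,-29 \right)} = \left(19 - 6270\right) - \left(\left(-13\right)^{2} + 81 \left(-29\right)\right) = -6251 - \left(169 - 2349\right) = -6251 - -2180 = -6251 + 2180 = -4071$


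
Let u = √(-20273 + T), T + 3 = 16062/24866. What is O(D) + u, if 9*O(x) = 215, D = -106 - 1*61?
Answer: 215/9 + I*√3134153869541/12433 ≈ 23.889 + 142.39*I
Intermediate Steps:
D = -167 (D = -106 - 61 = -167)
O(x) = 215/9 (O(x) = (⅑)*215 = 215/9)
T = -29268/12433 (T = -3 + 16062/24866 = -3 + 16062*(1/24866) = -3 + 8031/12433 = -29268/12433 ≈ -2.3541)
u = I*√3134153869541/12433 (u = √(-20273 - 29268/12433) = √(-252083477/12433) = I*√3134153869541/12433 ≈ 142.39*I)
O(D) + u = 215/9 + I*√3134153869541/12433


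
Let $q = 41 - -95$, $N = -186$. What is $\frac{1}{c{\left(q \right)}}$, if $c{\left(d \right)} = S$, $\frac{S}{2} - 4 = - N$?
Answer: $\frac{1}{380} \approx 0.0026316$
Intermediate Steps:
$q = 136$ ($q = 41 + 95 = 136$)
$S = 380$ ($S = 8 + 2 \left(\left(-1\right) \left(-186\right)\right) = 8 + 2 \cdot 186 = 8 + 372 = 380$)
$c{\left(d \right)} = 380$
$\frac{1}{c{\left(q \right)}} = \frac{1}{380}$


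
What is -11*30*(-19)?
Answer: 6270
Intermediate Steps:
-11*30*(-19) = -330*(-19) = 6270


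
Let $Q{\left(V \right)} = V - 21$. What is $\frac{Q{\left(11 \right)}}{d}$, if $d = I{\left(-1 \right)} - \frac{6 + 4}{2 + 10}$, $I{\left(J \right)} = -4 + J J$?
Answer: $\frac{60}{23} \approx 2.6087$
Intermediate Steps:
$Q{\left(V \right)} = -21 + V$
$I{\left(J \right)} = -4 + J^{2}$
$d = - \frac{23}{6}$ ($d = \left(-4 + \left(-1\right)^{2}\right) - \frac{6 + 4}{2 + 10} = \left(-4 + 1\right) - \frac{10}{12} = -3 - 10 \cdot \frac{1}{12} = -3 - \frac{5}{6} = - \frac{23}{6} \approx -3.8333$)
$\frac{Q{\left(11 \right)}}{d} = \frac{-21 + 11}{- \frac{23}{6}} = \left(- \frac{6}{23}\right) \left(-10\right) = \frac{60}{23}$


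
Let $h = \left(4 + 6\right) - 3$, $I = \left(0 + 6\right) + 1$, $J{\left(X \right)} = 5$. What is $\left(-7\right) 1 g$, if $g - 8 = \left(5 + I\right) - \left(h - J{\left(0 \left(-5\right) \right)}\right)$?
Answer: $-126$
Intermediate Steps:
$I = 7$ ($I = 6 + 1 = 7$)
$h = 7$ ($h = 10 - 3 = 7$)
$g = 18$ ($g = 8 + \left(\left(5 + 7\right) + \left(5 - 7\right)\right) = 8 + \left(12 + \left(5 - 7\right)\right) = 8 + \left(12 - 2\right) = 8 + 10 = 18$)
$\left(-7\right) 1 g = \left(-7\right) 1 \cdot 18 = \left(-7\right) 18 = -126$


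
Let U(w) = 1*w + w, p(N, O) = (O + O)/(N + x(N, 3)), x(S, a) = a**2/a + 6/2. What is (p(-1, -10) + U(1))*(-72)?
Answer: 144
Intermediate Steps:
x(S, a) = 3 + a (x(S, a) = a + 6*(1/2) = a + 3 = 3 + a)
p(N, O) = 2*O/(6 + N) (p(N, O) = (O + O)/(N + (3 + 3)) = (2*O)/(N + 6) = (2*O)/(6 + N) = 2*O/(6 + N))
U(w) = 2*w (U(w) = w + w = 2*w)
(p(-1, -10) + U(1))*(-72) = (2*(-10)/(6 - 1) + 2*1)*(-72) = (2*(-10)/5 + 2)*(-72) = (2*(-10)*(1/5) + 2)*(-72) = (-4 + 2)*(-72) = -2*(-72) = 144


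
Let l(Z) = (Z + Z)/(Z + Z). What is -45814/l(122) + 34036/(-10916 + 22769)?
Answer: -542999306/11853 ≈ -45811.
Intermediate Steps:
l(Z) = 1 (l(Z) = (2*Z)/((2*Z)) = (2*Z)*(1/(2*Z)) = 1)
-45814/l(122) + 34036/(-10916 + 22769) = -45814/1 + 34036/(-10916 + 22769) = -45814*1 + 34036/11853 = -45814 + 34036*(1/11853) = -45814 + 34036/11853 = -542999306/11853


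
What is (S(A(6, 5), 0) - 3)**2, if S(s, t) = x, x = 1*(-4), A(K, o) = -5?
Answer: 49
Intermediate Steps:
x = -4
S(s, t) = -4
(S(A(6, 5), 0) - 3)**2 = (-4 - 3)**2 = (-7)**2 = 49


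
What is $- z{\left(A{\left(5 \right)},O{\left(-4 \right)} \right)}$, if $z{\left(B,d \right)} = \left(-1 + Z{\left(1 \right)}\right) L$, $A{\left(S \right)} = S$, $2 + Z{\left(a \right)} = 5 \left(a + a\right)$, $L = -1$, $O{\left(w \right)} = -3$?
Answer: $7$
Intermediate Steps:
$Z{\left(a \right)} = -2 + 10 a$ ($Z{\left(a \right)} = -2 + 5 \left(a + a\right) = -2 + 5 \cdot 2 a = -2 + 10 a$)
$z{\left(B,d \right)} = -7$ ($z{\left(B,d \right)} = \left(-1 + \left(-2 + 10 \cdot 1\right)\right) \left(-1\right) = \left(-1 + \left(-2 + 10\right)\right) \left(-1\right) = \left(-1 + 8\right) \left(-1\right) = 7 \left(-1\right) = -7$)
$- z{\left(A{\left(5 \right)},O{\left(-4 \right)} \right)} = \left(-1\right) \left(-7\right) = 7$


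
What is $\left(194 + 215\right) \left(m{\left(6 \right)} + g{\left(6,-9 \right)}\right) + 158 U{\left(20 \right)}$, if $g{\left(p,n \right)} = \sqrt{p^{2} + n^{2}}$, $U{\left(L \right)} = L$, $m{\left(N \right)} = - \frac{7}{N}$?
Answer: $\frac{16097}{6} + 1227 \sqrt{13} \approx 7106.8$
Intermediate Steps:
$g{\left(p,n \right)} = \sqrt{n^{2} + p^{2}}$
$\left(194 + 215\right) \left(m{\left(6 \right)} + g{\left(6,-9 \right)}\right) + 158 U{\left(20 \right)} = \left(194 + 215\right) \left(- \frac{7}{6} + \sqrt{\left(-9\right)^{2} + 6^{2}}\right) + 158 \cdot 20 = 409 \left(\left(-7\right) \frac{1}{6} + \sqrt{81 + 36}\right) + 3160 = 409 \left(- \frac{7}{6} + \sqrt{117}\right) + 3160 = 409 \left(- \frac{7}{6} + 3 \sqrt{13}\right) + 3160 = \left(- \frac{2863}{6} + 1227 \sqrt{13}\right) + 3160 = \frac{16097}{6} + 1227 \sqrt{13}$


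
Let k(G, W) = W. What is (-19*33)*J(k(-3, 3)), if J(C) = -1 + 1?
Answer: 0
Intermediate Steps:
J(C) = 0
(-19*33)*J(k(-3, 3)) = -19*33*0 = -627*0 = 0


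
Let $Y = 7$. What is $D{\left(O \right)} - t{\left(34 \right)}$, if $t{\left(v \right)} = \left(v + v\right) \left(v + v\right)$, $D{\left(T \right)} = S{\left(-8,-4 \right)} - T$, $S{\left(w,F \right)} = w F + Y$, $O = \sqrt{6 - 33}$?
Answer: $-4585 - 3 i \sqrt{3} \approx -4585.0 - 5.1962 i$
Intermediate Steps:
$O = 3 i \sqrt{3}$ ($O = \sqrt{-27} = 3 i \sqrt{3} \approx 5.1962 i$)
$S{\left(w,F \right)} = 7 + F w$ ($S{\left(w,F \right)} = w F + 7 = F w + 7 = 7 + F w$)
$D{\left(T \right)} = 39 - T$ ($D{\left(T \right)} = \left(7 - -32\right) - T = \left(7 + 32\right) - T = 39 - T$)
$t{\left(v \right)} = 4 v^{2}$ ($t{\left(v \right)} = 2 v 2 v = 4 v^{2}$)
$D{\left(O \right)} - t{\left(34 \right)} = \left(39 - 3 i \sqrt{3}\right) - 4 \cdot 34^{2} = \left(39 - 3 i \sqrt{3}\right) - 4 \cdot 1156 = \left(39 - 3 i \sqrt{3}\right) - 4624 = -4585 - 3 i \sqrt{3}$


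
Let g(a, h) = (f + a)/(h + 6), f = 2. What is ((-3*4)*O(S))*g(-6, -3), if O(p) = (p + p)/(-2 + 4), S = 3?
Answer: 48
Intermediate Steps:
g(a, h) = (2 + a)/(6 + h) (g(a, h) = (2 + a)/(h + 6) = (2 + a)/(6 + h))
O(p) = p (O(p) = (2*p)/2 = (2*p)*(½) = p)
((-3*4)*O(S))*g(-6, -3) = (-3*4*3)*((2 - 6)/(6 - 3)) = (-12*3)*(-4/3) = -12*(-4) = -36*(-4/3) = 48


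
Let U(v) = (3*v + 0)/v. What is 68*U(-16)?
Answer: 204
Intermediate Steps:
U(v) = 3 (U(v) = (3*v)/v = 3)
68*U(-16) = 68*3 = 204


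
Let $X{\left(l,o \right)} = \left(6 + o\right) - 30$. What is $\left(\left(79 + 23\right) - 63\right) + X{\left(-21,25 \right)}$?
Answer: $40$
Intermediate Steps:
$X{\left(l,o \right)} = -24 + o$ ($X{\left(l,o \right)} = \left(6 + o\right) - 30 = -24 + o$)
$\left(\left(79 + 23\right) - 63\right) + X{\left(-21,25 \right)} = \left(\left(79 + 23\right) - 63\right) + \left(-24 + 25\right) = \left(102 - 63\right) + 1 = 39 + 1 = 40$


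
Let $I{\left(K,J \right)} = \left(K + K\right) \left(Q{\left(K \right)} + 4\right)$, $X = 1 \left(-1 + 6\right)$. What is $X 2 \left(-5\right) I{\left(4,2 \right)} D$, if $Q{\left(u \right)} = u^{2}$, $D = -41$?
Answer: $328000$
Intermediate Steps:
$X = 5$ ($X = 1 \cdot 5 = 5$)
$I{\left(K,J \right)} = 2 K \left(4 + K^{2}\right)$ ($I{\left(K,J \right)} = \left(K + K\right) \left(K^{2} + 4\right) = 2 K \left(4 + K^{2}\right)$)
$X 2 \left(-5\right) I{\left(4,2 \right)} D = 5 \cdot 2 \left(-5\right) 2 \cdot 4 \left(4 + 4^{2}\right) \left(-41\right) = 10 \left(-5\right) 2 \cdot 4 \left(4 + 16\right) \left(-41\right) = - 50 \cdot 2 \cdot 4 \cdot 20 \left(-41\right) = \left(-50\right) 160 \left(-41\right) = \left(-8000\right) \left(-41\right) = 328000$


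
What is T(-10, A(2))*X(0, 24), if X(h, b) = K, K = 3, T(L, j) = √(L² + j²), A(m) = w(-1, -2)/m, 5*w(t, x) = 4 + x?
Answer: 3*√2501/5 ≈ 30.006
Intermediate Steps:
w(t, x) = ⅘ + x/5 (w(t, x) = (4 + x)/5 = ⅘ + x/5)
A(m) = 2/(5*m) (A(m) = (⅘ + (⅕)*(-2))/m = (⅘ - ⅖)/m = 2/(5*m))
X(h, b) = 3
T(-10, A(2))*X(0, 24) = √((-10)² + ((⅖)/2)²)*3 = √(100 + ((⅖)*(½))²)*3 = √(100 + (⅕)²)*3 = √(100 + 1/25)*3 = √(2501/25)*3 = (√2501/5)*3 = 3*√2501/5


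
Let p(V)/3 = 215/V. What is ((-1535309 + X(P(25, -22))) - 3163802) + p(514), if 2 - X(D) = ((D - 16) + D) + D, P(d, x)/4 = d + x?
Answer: -2415351661/514 ≈ -4.6991e+6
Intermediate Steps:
p(V) = 645/V (p(V) = 3*(215/V) = 645/V)
P(d, x) = 4*d + 4*x (P(d, x) = 4*(d + x) = 4*d + 4*x)
X(D) = 18 - 3*D (X(D) = 2 - (((D - 16) + D) + D) = 2 - (((-16 + D) + D) + D) = 2 - ((-16 + 2*D) + D) = 2 - (-16 + 3*D) = 2 + (16 - 3*D) = 18 - 3*D)
((-1535309 + X(P(25, -22))) - 3163802) + p(514) = ((-1535309 + (18 - 3*(4*25 + 4*(-22)))) - 3163802) + 645/514 = ((-1535309 + (18 - 3*(100 - 88))) - 3163802) + 645*(1/514) = ((-1535309 + (18 - 3*12)) - 3163802) + 645/514 = ((-1535309 + (18 - 36)) - 3163802) + 645/514 = ((-1535309 - 18) - 3163802) + 645/514 = (-1535327 - 3163802) + 645/514 = -4699129 + 645/514 = -2415351661/514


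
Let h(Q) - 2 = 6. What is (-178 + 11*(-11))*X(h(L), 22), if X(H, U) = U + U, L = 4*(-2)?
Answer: -13156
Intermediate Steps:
L = -8
h(Q) = 8 (h(Q) = 2 + 6 = 8)
X(H, U) = 2*U
(-178 + 11*(-11))*X(h(L), 22) = (-178 + 11*(-11))*(2*22) = (-178 - 121)*44 = -299*44 = -13156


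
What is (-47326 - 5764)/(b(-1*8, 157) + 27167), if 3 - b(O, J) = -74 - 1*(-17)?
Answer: -53090/27227 ≈ -1.9499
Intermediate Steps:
b(O, J) = 60 (b(O, J) = 3 - (-74 - 1*(-17)) = 3 - (-74 + 17) = 3 - 1*(-57) = 3 + 57 = 60)
(-47326 - 5764)/(b(-1*8, 157) + 27167) = (-47326 - 5764)/(60 + 27167) = -53090/27227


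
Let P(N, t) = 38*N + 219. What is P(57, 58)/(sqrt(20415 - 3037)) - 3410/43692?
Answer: -155/1986 + 2385*sqrt(17378)/17378 ≈ 18.014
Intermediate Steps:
P(N, t) = 219 + 38*N
P(57, 58)/(sqrt(20415 - 3037)) - 3410/43692 = (219 + 38*57)/(sqrt(20415 - 3037)) - 3410/43692 = (219 + 2166)/(sqrt(17378)) - 3410*1/43692 = 2385*(sqrt(17378)/17378) - 155/1986 = 2385*sqrt(17378)/17378 - 155/1986 = -155/1986 + 2385*sqrt(17378)/17378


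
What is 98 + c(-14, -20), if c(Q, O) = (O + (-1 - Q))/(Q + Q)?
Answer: 393/4 ≈ 98.250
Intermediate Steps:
c(Q, O) = (-1 + O - Q)/(2*Q) (c(Q, O) = (-1 + O - Q)/((2*Q)) = (-1 + O - Q)*(1/(2*Q)) = (-1 + O - Q)/(2*Q))
98 + c(-14, -20) = 98 + (1/2)*(-1 - 20 - 1*(-14))/(-14) = 98 + (1/2)*(-1/14)*(-1 - 20 + 14) = 98 + (1/2)*(-1/14)*(-7) = 98 + 1/4 = 393/4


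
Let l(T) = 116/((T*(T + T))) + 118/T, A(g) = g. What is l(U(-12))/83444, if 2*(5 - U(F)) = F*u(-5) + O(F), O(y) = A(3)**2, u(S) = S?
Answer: -3423/72617141 ≈ -4.7138e-5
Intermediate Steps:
O(y) = 9 (O(y) = 3**2 = 9)
U(F) = 1/2 + 5*F/2 (U(F) = 5 - (F*(-5) + 9)/2 = 5 - (-5*F + 9)/2 = 5 - (9 - 5*F)/2 = 5 + (-9/2 + 5*F/2) = 1/2 + 5*F/2)
l(T) = 58/T**2 + 118/T (l(T) = 116/((T*(2*T))) + 118/T = 116/((2*T**2)) + 118/T = 116*(1/(2*T**2)) + 118/T = 58/T**2 + 118/T)
l(U(-12))/83444 = (2*(29 + 59*(1/2 + (5/2)*(-12)))/(1/2 + (5/2)*(-12))**2)/83444 = (2*(29 + 59*(1/2 - 30))/(1/2 - 30)**2)*(1/83444) = (2*(29 + 59*(-59/2))/(-59/2)**2)*(1/83444) = (2*(4/3481)*(29 - 3481/2))*(1/83444) = (2*(4/3481)*(-3423/2))*(1/83444) = -13692/3481*1/83444 = -3423/72617141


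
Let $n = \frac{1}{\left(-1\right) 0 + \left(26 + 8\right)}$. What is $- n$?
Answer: $- \frac{1}{34} \approx -0.029412$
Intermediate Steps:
$n = \frac{1}{34}$ ($n = \frac{1}{0 + 34} = \frac{1}{34} \approx 0.029412$)
$- n = \left(-1\right) \frac{1}{34} = - \frac{1}{34}$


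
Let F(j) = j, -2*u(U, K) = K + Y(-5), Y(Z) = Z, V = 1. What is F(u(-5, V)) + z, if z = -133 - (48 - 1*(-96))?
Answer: -275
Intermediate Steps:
u(U, K) = 5/2 - K/2 (u(U, K) = -(K - 5)/2 = -(-5 + K)/2 = 5/2 - K/2)
z = -277 (z = -133 - (48 + 96) = -133 - 1*144 = -133 - 144 = -277)
F(u(-5, V)) + z = (5/2 - ½*1) - 277 = (5/2 - ½) - 277 = 2 - 277 = -275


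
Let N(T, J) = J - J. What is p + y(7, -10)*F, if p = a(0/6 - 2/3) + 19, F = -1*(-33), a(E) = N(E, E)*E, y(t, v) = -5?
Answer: -146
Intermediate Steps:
N(T, J) = 0
a(E) = 0 (a(E) = 0*E = 0)
F = 33
p = 19 (p = 0 + 19 = 19)
p + y(7, -10)*F = 19 - 5*33 = 19 - 165 = -146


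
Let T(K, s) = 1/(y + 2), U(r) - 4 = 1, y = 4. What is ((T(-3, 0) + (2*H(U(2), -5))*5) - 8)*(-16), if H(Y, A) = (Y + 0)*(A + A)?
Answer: 24376/3 ≈ 8125.3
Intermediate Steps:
U(r) = 5 (U(r) = 4 + 1 = 5)
T(K, s) = ⅙ (T(K, s) = 1/(4 + 2) = 1/6 = ⅙)
H(Y, A) = 2*A*Y (H(Y, A) = Y*(2*A) = 2*A*Y)
((T(-3, 0) + (2*H(U(2), -5))*5) - 8)*(-16) = ((⅙ + (2*(2*(-5)*5))*5) - 8)*(-16) = ((⅙ + (2*(-50))*5) - 8)*(-16) = ((⅙ - 100*5) - 8)*(-16) = ((⅙ - 500) - 8)*(-16) = (-2999/6 - 8)*(-16) = -3047/6*(-16) = 24376/3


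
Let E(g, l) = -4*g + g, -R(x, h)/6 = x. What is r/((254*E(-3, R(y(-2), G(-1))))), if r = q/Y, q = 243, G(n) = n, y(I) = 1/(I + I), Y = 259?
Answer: 27/65786 ≈ 0.00041042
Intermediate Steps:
y(I) = 1/(2*I)
R(x, h) = -6*x
E(g, l) = -3*g
r = 243/259 ≈ 0.93822
r/((254*E(-3, R(y(-2), G(-1))))) = 243/(259*((254*(-3*(-3))))) = 243/(259*((254*9))) = (243/259)/2286 = (243/259)*(1/2286) = 27/65786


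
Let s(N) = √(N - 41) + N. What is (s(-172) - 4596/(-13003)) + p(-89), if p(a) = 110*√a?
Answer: -2231920/13003 + I*√213 + 110*I*√89 ≈ -171.65 + 1052.3*I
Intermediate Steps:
s(N) = N + √(-41 + N) (s(N) = √(-41 + N) + N = N + √(-41 + N))
(s(-172) - 4596/(-13003)) + p(-89) = ((-172 + √(-41 - 172)) - 4596/(-13003)) + 110*√(-89) = ((-172 + √(-213)) - 4596*(-1/13003)) + 110*(I*√89) = ((-172 + I*√213) + 4596/13003) + 110*I*√89 = (-2231920/13003 + I*√213) + 110*I*√89 = -2231920/13003 + I*√213 + 110*I*√89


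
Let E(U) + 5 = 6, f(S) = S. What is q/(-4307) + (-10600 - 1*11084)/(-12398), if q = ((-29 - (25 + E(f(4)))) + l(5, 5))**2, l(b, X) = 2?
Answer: 29283503/26699093 ≈ 1.0968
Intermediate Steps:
E(U) = 1 (E(U) = -5 + 6 = 1)
q = 2809 (q = ((-29 - (25 + 1)) + 2)**2 = ((-29 - 1*26) + 2)**2 = ((-29 - 26) + 2)**2 = (-55 + 2)**2 = (-53)**2 = 2809)
q/(-4307) + (-10600 - 1*11084)/(-12398) = 2809/(-4307) + (-10600 - 1*11084)/(-12398) = 2809*(-1/4307) + (-10600 - 11084)*(-1/12398) = -2809/4307 - 21684*(-1/12398) = -2809/4307 + 10842/6199 = 29283503/26699093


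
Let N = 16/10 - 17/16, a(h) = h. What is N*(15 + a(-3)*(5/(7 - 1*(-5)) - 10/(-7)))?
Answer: 2279/448 ≈ 5.0871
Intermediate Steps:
N = 43/80 (N = 16*(⅒) - 17*1/16 = 8/5 - 17/16 = 43/80 ≈ 0.53750)
N*(15 + a(-3)*(5/(7 - 1*(-5)) - 10/(-7))) = 43*(15 - 3*(5/(7 - 1*(-5)) - 10/(-7)))/80 = 43*(15 - 3*(5/(7 + 5) - 10*(-⅐)))/80 = 43*(15 - 3*(5/12 + 10/7))/80 = 43*(15 - 3*155/84)/80 = 43*(15 - 155/28)/80 = (43/80)*(265/28) = 2279/448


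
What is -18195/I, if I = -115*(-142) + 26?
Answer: -6065/5452 ≈ -1.1124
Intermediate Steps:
I = 16356 (I = 16330 + 26 = 16356)
-18195/I = -18195/16356 = -18195*1/16356 = -6065/5452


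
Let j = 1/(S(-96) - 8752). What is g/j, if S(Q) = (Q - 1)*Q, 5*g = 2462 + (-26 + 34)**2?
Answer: 282912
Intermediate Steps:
g = 2526/5 (g = (2462 + (-26 + 34)**2)/5 = (2462 + 8**2)/5 = (2462 + 64)/5 = (1/5)*2526 = 2526/5 ≈ 505.20)
S(Q) = Q*(-1 + Q) (S(Q) = (-1 + Q)*Q = Q*(-1 + Q))
j = 1/560 (j = 1/(-96*(-1 - 96) - 8752) = 1/(-96*(-97) - 8752) = 1/(9312 - 8752) = 1/560 ≈ 0.0017857)
g/j = 2526/(5*(1/560)) = (2526/5)*560 = 282912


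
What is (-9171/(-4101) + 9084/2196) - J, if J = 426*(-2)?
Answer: 214731422/250161 ≈ 858.37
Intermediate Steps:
J = -852
(-9171/(-4101) + 9084/2196) - J = (-9171/(-4101) + 9084/2196) - 1*(-852) = (-9171*(-1/4101) + 9084*(1/2196)) + 852 = (3057/1367 + 757/183) + 852 = 1594250/250161 + 852 = 214731422/250161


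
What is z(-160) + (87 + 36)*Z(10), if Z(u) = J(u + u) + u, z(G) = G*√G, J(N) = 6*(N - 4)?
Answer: 13038 - 640*I*√10 ≈ 13038.0 - 2023.9*I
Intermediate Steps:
J(N) = -24 + 6*N (J(N) = 6*(-4 + N) = -24 + 6*N)
z(G) = G^(3/2)
Z(u) = -24 + 13*u (Z(u) = (-24 + 6*(u + u)) + u = (-24 + 6*(2*u)) + u = (-24 + 12*u) + u = -24 + 13*u)
z(-160) + (87 + 36)*Z(10) = (-160)^(3/2) + (87 + 36)*(-24 + 13*10) = -640*I*√10 + 123*(-24 + 130) = -640*I*√10 + 123*106 = -640*I*√10 + 13038 = 13038 - 640*I*√10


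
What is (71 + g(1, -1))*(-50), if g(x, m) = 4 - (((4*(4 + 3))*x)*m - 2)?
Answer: -5250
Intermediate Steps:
g(x, m) = 6 - 28*m*x (g(x, m) = 4 - (((4*7)*x)*m - 2) = 4 - ((28*x)*m - 2) = 4 - (28*m*x - 2) = 4 - (-2 + 28*m*x) = 4 + (2 - 28*m*x) = 6 - 28*m*x)
(71 + g(1, -1))*(-50) = (71 + (6 - 28*(-1)*1))*(-50) = (71 + (6 + 28))*(-50) = (71 + 34)*(-50) = 105*(-50) = -5250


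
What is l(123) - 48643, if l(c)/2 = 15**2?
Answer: -48193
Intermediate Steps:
l(c) = 450 (l(c) = 2*15**2 = 2*225 = 450)
l(123) - 48643 = 450 - 48643 = -48193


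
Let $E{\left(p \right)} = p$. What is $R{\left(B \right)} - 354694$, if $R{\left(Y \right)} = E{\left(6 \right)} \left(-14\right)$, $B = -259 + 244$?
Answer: $-354778$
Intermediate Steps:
$B = -15$
$R{\left(Y \right)} = -84$ ($R{\left(Y \right)} = 6 \left(-14\right) = -84$)
$R{\left(B \right)} - 354694 = -84 - 354694 = -354778$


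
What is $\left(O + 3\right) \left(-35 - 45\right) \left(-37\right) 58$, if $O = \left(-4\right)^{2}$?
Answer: $3261920$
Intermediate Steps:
$O = 16$
$\left(O + 3\right) \left(-35 - 45\right) \left(-37\right) 58 = \left(16 + 3\right) \left(-35 - 45\right) \left(-37\right) 58 = 19 \left(-80\right) \left(-37\right) 58 = \left(-1520\right) \left(-37\right) 58 = 56240 \cdot 58 = 3261920$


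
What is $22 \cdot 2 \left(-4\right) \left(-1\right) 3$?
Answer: $528$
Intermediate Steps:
$22 \cdot 2 \left(-4\right) \left(-1\right) 3 = 44 \cdot 4 \cdot 3 = 44 \cdot 12 = 528$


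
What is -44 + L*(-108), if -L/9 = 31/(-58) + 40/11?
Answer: 947758/319 ≈ 2971.0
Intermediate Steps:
L = -17811/638 (L = -9*(31/(-58) + 40/11) = -9*(31*(-1/58) + 40*(1/11)) = -9*(-31/58 + 40/11) = -9*1979/638 = -17811/638 ≈ -27.917)
-44 + L*(-108) = -44 - 17811/638*(-108) = -44 + 961794/319 = 947758/319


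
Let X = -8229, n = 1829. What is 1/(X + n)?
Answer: -1/6400 ≈ -0.00015625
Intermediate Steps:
1/(X + n) = 1/(-8229 + 1829) = 1/(-6400) = -1/6400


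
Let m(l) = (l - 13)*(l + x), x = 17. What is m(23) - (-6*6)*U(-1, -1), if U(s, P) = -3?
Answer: 292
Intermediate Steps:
m(l) = (-13 + l)*(17 + l) (m(l) = (l - 13)*(l + 17) = (-13 + l)*(17 + l))
m(23) - (-6*6)*U(-1, -1) = (-221 + 23² + 4*23) - (-6*6)*(-3) = (-221 + 529 + 92) - (-36)*(-3) = 400 - 1*108 = 400 - 108 = 292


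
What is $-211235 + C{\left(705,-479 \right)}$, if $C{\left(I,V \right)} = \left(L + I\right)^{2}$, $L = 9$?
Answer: $298561$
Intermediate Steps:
$C{\left(I,V \right)} = \left(9 + I\right)^{2}$
$-211235 + C{\left(705,-479 \right)} = -211235 + \left(9 + 705\right)^{2} = -211235 + 714^{2} = -211235 + 509796 = 298561$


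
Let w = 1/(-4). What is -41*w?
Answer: 41/4 ≈ 10.250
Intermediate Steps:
w = -1/4 ≈ -0.25000
-41*w = -41*(-1/4) = 41/4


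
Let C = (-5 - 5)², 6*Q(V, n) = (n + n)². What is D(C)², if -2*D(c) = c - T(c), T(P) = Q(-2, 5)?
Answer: 15625/9 ≈ 1736.1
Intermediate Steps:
Q(V, n) = 2*n²/3 (Q(V, n) = (n + n)²/6 = (2*n)²/6 = (4*n²)/6 = 2*n²/3)
T(P) = 50/3 (T(P) = (⅔)*5² = (⅔)*25 = 50/3)
C = 100 (C = (-10)² = 100)
D(c) = 25/3 - c/2 (D(c) = -(c - 1*50/3)/2 = -(c - 50/3)/2 = -(-50/3 + c)/2 = 25/3 - c/2)
D(C)² = (25/3 - ½*100)² = (25/3 - 50)² = (-125/3)² = 15625/9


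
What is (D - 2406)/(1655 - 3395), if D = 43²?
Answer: 557/1740 ≈ 0.32012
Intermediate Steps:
D = 1849
(D - 2406)/(1655 - 3395) = (1849 - 2406)/(1655 - 3395) = -557/(-1740) = -557*(-1/1740) = 557/1740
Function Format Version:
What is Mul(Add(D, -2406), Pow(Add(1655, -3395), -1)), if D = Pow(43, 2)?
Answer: Rational(557, 1740) ≈ 0.32012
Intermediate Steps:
D = 1849
Mul(Add(D, -2406), Pow(Add(1655, -3395), -1)) = Mul(Add(1849, -2406), Pow(Add(1655, -3395), -1)) = Mul(-557, Pow(-1740, -1)) = Mul(-557, Rational(-1, 1740)) = Rational(557, 1740)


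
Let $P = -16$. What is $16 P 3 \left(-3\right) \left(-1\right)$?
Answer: $-2304$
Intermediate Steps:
$16 P 3 \left(-3\right) \left(-1\right) = 16 \left(-16\right) 3 \left(-3\right) \left(-1\right) = - 256 \left(\left(-9\right) \left(-1\right)\right) = \left(-256\right) 9 = -2304$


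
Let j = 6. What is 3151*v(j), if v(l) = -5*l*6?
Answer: -567180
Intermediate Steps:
v(l) = -30*l
3151*v(j) = 3151*(-30*6) = 3151*(-180) = -567180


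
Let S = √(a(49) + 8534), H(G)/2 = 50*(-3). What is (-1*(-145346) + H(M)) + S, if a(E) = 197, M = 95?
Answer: 145046 + √8731 ≈ 1.4514e+5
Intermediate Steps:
H(G) = -300 (H(G) = 2*(50*(-3)) = 2*(-150) = -300)
S = √8731 (S = √(197 + 8534) = √8731 ≈ 93.440)
(-1*(-145346) + H(M)) + S = (-1*(-145346) - 300) + √8731 = (145346 - 300) + √8731 = 145046 + √8731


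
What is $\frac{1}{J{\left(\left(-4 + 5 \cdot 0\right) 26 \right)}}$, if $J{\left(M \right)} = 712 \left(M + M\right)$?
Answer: $- \frac{1}{148096} \approx -6.7524 \cdot 10^{-6}$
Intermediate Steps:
$J{\left(M \right)} = 1424 M$ ($J{\left(M \right)} = 712 \cdot 2 M = 1424 M$)
$\frac{1}{J{\left(\left(-4 + 5 \cdot 0\right) 26 \right)}} = \frac{1}{1424 \left(-4 + 5 \cdot 0\right) 26} = \frac{1}{1424 \left(-4 + 0\right) 26} = \frac{1}{1424 \left(\left(-4\right) 26\right)} = \frac{1}{1424 \left(-104\right)} = \frac{1}{-148096} = - \frac{1}{148096}$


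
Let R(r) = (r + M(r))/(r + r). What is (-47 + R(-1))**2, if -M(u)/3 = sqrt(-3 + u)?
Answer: 8613/4 - 279*I ≈ 2153.3 - 279.0*I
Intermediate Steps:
M(u) = -3*sqrt(-3 + u)
R(r) = (r - 3*sqrt(-3 + r))/(2*r) (R(r) = (r - 3*sqrt(-3 + r))/(r + r) = (r - 3*sqrt(-3 + r))/((2*r)) = (r - 3*sqrt(-3 + r))*(1/(2*r)) = (r - 3*sqrt(-3 + r))/(2*r))
(-47 + R(-1))**2 = (-47 + (1/2)*(-1 - 3*sqrt(-3 - 1))/(-1))**2 = (-47 + (1/2)*(-1)*(-1 - 6*I))**2 = (-47 + (1/2 + 3*I))**2 = (-93/2 + 3*I)**2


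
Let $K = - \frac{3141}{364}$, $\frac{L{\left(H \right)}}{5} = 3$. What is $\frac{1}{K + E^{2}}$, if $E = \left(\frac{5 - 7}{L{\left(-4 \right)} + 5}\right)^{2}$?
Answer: $- \frac{910000}{7852409} \approx -0.11589$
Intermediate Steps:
$L{\left(H \right)} = 15$ ($L{\left(H \right)} = 5 \cdot 3 = 15$)
$K = - \frac{3141}{364}$ ($K = \left(-3141\right) \frac{1}{364} = - \frac{3141}{364} \approx -8.6291$)
$E = \frac{1}{100}$ ($E = \left(\frac{5 - 7}{15 + 5}\right)^{2} = \left(\frac{5 - 7}{20}\right)^{2} = \left(\left(5 - 7\right) \frac{1}{20}\right)^{2} = \left(\left(-2\right) \frac{1}{20}\right)^{2} = \left(- \frac{1}{10}\right)^{2} = \frac{1}{100} \approx 0.01$)
$\frac{1}{K + E^{2}} = \frac{1}{- \frac{3141}{364} + \left(\frac{1}{100}\right)^{2}} = \frac{1}{- \frac{3141}{364} + \frac{1}{10000}} = \frac{1}{- \frac{7852409}{910000}} = - \frac{910000}{7852409}$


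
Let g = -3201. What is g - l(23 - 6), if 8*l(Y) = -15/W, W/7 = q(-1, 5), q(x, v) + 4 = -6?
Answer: -358515/112 ≈ -3201.0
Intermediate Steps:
q(x, v) = -10 (q(x, v) = -4 - 6 = -10)
W = -70 (W = 7*(-10) = -70)
l(Y) = 3/112 (l(Y) = (-15/(-70))/8 = (-15*(-1/70))/8 = (1/8)*(3/14) = 3/112)
g - l(23 - 6) = -3201 - 1*3/112 = -3201 - 3/112 = -358515/112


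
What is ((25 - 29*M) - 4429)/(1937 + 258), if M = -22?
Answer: -3766/2195 ≈ -1.7157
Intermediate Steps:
((25 - 29*M) - 4429)/(1937 + 258) = ((25 - 29*(-22)) - 4429)/(1937 + 258) = ((25 + 638) - 4429)/2195 = (663 - 4429)*(1/2195) = -3766*1/2195 = -3766/2195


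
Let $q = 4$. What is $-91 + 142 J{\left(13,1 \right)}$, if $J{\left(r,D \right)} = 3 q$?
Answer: $1613$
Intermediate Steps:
$J{\left(r,D \right)} = 12$ ($J{\left(r,D \right)} = 3 \cdot 4 = 12$)
$-91 + 142 J{\left(13,1 \right)} = -91 + 142 \cdot 12 = -91 + 1704 = 1613$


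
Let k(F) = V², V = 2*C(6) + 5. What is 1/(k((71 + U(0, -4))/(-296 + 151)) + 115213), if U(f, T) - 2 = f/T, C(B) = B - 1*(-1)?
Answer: 1/115574 ≈ 8.6525e-6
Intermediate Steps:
C(B) = 1 + B (C(B) = B + 1 = 1 + B)
U(f, T) = 2 + f/T
V = 19 (V = 2*(1 + 6) + 5 = 2*7 + 5 = 14 + 5 = 19)
k(F) = 361 (k(F) = 19² = 361)
1/(k((71 + U(0, -4))/(-296 + 151)) + 115213) = 1/(361 + 115213) = 1/115574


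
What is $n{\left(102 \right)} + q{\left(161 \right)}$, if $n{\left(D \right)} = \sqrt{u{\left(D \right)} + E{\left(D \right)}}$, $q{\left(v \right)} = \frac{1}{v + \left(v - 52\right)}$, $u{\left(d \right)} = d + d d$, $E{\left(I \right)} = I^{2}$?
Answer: $\frac{1}{270} + \sqrt{20910} \approx 144.61$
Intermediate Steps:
$u{\left(d \right)} = d + d^{2}$
$q{\left(v \right)} = \frac{1}{-52 + 2 v}$ ($q{\left(v \right)} = \frac{1}{v + \left(-52 + v\right)} = \frac{1}{-52 + 2 v}$)
$n{\left(D \right)} = \sqrt{D^{2} + D \left(1 + D\right)}$ ($n{\left(D \right)} = \sqrt{D \left(1 + D\right) + D^{2}} = \sqrt{D^{2} + D \left(1 + D\right)}$)
$n{\left(102 \right)} + q{\left(161 \right)} = \sqrt{102 \left(1 + 2 \cdot 102\right)} + \frac{1}{2 \left(-26 + 161\right)} = \sqrt{102 \left(1 + 204\right)} + \frac{1}{2 \cdot 135} = \sqrt{102 \cdot 205} + \frac{1}{2} \cdot \frac{1}{135} = \sqrt{20910} + \frac{1}{270} = \frac{1}{270} + \sqrt{20910}$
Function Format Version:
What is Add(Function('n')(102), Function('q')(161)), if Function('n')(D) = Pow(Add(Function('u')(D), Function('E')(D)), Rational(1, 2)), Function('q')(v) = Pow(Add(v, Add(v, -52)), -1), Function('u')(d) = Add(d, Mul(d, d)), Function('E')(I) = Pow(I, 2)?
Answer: Add(Rational(1, 270), Pow(20910, Rational(1, 2))) ≈ 144.61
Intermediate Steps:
Function('u')(d) = Add(d, Pow(d, 2))
Function('q')(v) = Pow(Add(-52, Mul(2, v)), -1) (Function('q')(v) = Pow(Add(v, Add(-52, v)), -1) = Pow(Add(-52, Mul(2, v)), -1))
Function('n')(D) = Pow(Add(Pow(D, 2), Mul(D, Add(1, D))), Rational(1, 2)) (Function('n')(D) = Pow(Add(Mul(D, Add(1, D)), Pow(D, 2)), Rational(1, 2)) = Pow(Add(Pow(D, 2), Mul(D, Add(1, D))), Rational(1, 2)))
Add(Function('n')(102), Function('q')(161)) = Add(Pow(Mul(102, Add(1, Mul(2, 102))), Rational(1, 2)), Mul(Rational(1, 2), Pow(Add(-26, 161), -1))) = Add(Pow(Mul(102, Add(1, 204)), Rational(1, 2)), Mul(Rational(1, 2), Pow(135, -1))) = Add(Pow(Mul(102, 205), Rational(1, 2)), Mul(Rational(1, 2), Rational(1, 135))) = Add(Pow(20910, Rational(1, 2)), Rational(1, 270)) = Add(Rational(1, 270), Pow(20910, Rational(1, 2)))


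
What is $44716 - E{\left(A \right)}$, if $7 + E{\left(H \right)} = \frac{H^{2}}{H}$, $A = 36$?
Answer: $44687$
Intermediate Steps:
$E{\left(H \right)} = -7 + H$ ($E{\left(H \right)} = -7 + \frac{H^{2}}{H} = -7 + H$)
$44716 - E{\left(A \right)} = 44716 - \left(-7 + 36\right) = 44716 - 29 = 44687$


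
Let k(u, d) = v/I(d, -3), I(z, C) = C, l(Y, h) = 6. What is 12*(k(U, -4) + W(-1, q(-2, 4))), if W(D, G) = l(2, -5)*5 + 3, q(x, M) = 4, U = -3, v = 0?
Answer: 396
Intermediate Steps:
k(u, d) = 0 (k(u, d) = 0/(-3) = 0*(-⅓) = 0)
W(D, G) = 33 (W(D, G) = 6*5 + 3 = 30 + 3 = 33)
12*(k(U, -4) + W(-1, q(-2, 4))) = 12*(0 + 33) = 12*33 = 396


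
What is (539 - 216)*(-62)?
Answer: -20026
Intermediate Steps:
(539 - 216)*(-62) = 323*(-62) = -20026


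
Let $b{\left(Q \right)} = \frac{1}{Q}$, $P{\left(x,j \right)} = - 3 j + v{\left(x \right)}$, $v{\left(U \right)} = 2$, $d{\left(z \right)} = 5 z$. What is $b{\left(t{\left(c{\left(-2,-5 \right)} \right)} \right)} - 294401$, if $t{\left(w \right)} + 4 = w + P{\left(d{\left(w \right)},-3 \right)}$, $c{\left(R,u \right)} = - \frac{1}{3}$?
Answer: $- \frac{5888017}{20} \approx -2.944 \cdot 10^{5}$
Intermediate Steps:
$c{\left(R,u \right)} = - \frac{1}{3}$ ($c{\left(R,u \right)} = \left(-1\right) \frac{1}{3} = - \frac{1}{3}$)
$P{\left(x,j \right)} = 2 - 3 j$ ($P{\left(x,j \right)} = - 3 j + 2 = 2 - 3 j$)
$t{\left(w \right)} = 7 + w$ ($t{\left(w \right)} = -4 + \left(w + \left(2 - -9\right)\right) = -4 + \left(w + \left(2 + 9\right)\right) = -4 + \left(w + 11\right) = -4 + \left(11 + w\right) = 7 + w$)
$b{\left(t{\left(c{\left(-2,-5 \right)} \right)} \right)} - 294401 = \frac{1}{7 - \frac{1}{3}} - 294401 = \frac{1}{\frac{20}{3}} - 294401 = \frac{3}{20} - 294401 = - \frac{5888017}{20}$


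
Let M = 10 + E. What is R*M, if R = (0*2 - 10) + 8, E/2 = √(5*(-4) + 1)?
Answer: -20 - 4*I*√19 ≈ -20.0 - 17.436*I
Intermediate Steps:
E = 2*I*√19 (E = 2*√(5*(-4) + 1) = 2*√(-20 + 1) = 2*√(-19) = 2*(I*√19) = 2*I*√19 ≈ 8.7178*I)
R = -2 (R = (0 - 10) + 8 = -10 + 8 = -2)
M = 10 + 2*I*√19 ≈ 10.0 + 8.7178*I
R*M = -2*(10 + 2*I*√19) = -20 - 4*I*√19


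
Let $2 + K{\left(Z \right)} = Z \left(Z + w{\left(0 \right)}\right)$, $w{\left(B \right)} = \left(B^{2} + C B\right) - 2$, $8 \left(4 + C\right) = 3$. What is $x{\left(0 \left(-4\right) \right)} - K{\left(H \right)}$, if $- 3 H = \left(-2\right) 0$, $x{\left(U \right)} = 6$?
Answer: $8$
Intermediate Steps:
$C = - \frac{29}{8}$ ($C = -4 + \frac{1}{8} \cdot 3 = -4 + \frac{3}{8} = - \frac{29}{8} \approx -3.625$)
$H = 0$ ($H = - \frac{\left(-2\right) 0}{3} = \left(- \frac{1}{3}\right) 0 = 0$)
$w{\left(B \right)} = -2 + B^{2} - \frac{29 B}{8}$ ($w{\left(B \right)} = \left(B^{2} - \frac{29 B}{8}\right) - 2 = -2 + B^{2} - \frac{29 B}{8}$)
$K{\left(Z \right)} = -2 + Z \left(-2 + Z\right)$ ($K{\left(Z \right)} = -2 + Z \left(Z - \left(2 - 0^{2}\right)\right) = -2 + Z \left(Z + \left(-2 + 0 + 0\right)\right) = -2 + Z \left(Z - 2\right) = -2 + Z \left(-2 + Z\right)$)
$x{\left(0 \left(-4\right) \right)} - K{\left(H \right)} = 6 - \left(-2 + 0^{2} - 0\right) = 6 - \left(-2 + 0 + 0\right) = 6 - -2 = 6 + 2 = 8$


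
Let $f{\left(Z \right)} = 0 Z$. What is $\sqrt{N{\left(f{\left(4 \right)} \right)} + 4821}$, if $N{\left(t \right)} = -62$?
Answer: $\sqrt{4759} \approx 68.985$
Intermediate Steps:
$f{\left(Z \right)} = 0$
$\sqrt{N{\left(f{\left(4 \right)} \right)} + 4821} = \sqrt{-62 + 4821} = \sqrt{4759}$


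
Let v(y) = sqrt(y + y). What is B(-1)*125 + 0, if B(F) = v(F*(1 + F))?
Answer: 0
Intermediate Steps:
v(y) = sqrt(2)*sqrt(y) (v(y) = sqrt(2*y) = sqrt(2)*sqrt(y))
B(F) = sqrt(2)*sqrt(F*(1 + F))
B(-1)*125 + 0 = (sqrt(2)*sqrt(-(1 - 1)))*125 + 0 = (sqrt(2)*sqrt(-1*0))*125 + 0 = (sqrt(2)*sqrt(0))*125 + 0 = (sqrt(2)*0)*125 + 0 = 0*125 + 0 = 0 + 0 = 0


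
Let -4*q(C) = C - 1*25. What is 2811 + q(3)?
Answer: 5633/2 ≈ 2816.5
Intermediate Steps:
q(C) = 25/4 - C/4 (q(C) = -(C - 1*25)/4 = -(C - 25)/4 = -(-25 + C)/4 = 25/4 - C/4)
2811 + q(3) = 2811 + (25/4 - 1/4*3) = 2811 + (25/4 - 3/4) = 2811 + 11/2 = 5633/2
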